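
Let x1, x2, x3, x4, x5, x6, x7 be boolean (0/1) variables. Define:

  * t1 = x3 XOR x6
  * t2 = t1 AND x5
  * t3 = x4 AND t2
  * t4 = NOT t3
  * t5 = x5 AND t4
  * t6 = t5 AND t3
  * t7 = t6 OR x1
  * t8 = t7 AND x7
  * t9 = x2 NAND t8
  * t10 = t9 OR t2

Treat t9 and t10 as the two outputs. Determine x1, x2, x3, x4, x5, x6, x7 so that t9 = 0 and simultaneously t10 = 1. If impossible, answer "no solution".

Check with x1=1 x2=1 x3=0 x4=1 x5=1 x6=1 x7=1:
t1 = x3 XOR x6 = 0 XOR 1 = 1
t2 = t1 AND x5 = 1 AND 1 = 1
t3 = x4 AND t2 = 1 AND 1 = 1
t4 = NOT t3 = NOT 1 = 0
t5 = x5 AND t4 = 1 AND 0 = 0
t6 = t5 AND t3 = 0 AND 1 = 0
t7 = t6 OR x1 = 0 OR 1 = 1
t8 = t7 AND x7 = 1 AND 1 = 1
t9 = x2 NAND t8 = 1 NAND 1 = 0
t10 = t9 OR t2 = 0 OR 1 = 1
So t9 = 0 and t10 = 1.

x1=1 x2=1 x3=0 x4=1 x5=1 x6=1 x7=1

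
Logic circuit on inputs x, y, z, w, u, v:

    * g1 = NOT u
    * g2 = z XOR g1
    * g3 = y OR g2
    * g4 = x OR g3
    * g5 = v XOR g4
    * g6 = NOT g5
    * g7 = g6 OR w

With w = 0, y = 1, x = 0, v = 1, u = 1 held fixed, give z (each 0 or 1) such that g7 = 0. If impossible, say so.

With w = 0, y = 1, x = 0, v = 1, u = 1 fixed, none of the 2 settings of z give g7 = 0.
For example, with z=0:
g1 = NOT u = NOT 1 = 0
g2 = z XOR g1 = 0 XOR 0 = 0
g3 = y OR g2 = 1 OR 0 = 1
g4 = x OR g3 = 0 OR 1 = 1
g5 = v XOR g4 = 1 XOR 1 = 0
g6 = NOT g5 = NOT 0 = 1
g7 = g6 OR w = 1 OR 0 = 1
giving g7 = 1 ≠ 0.

no solution exists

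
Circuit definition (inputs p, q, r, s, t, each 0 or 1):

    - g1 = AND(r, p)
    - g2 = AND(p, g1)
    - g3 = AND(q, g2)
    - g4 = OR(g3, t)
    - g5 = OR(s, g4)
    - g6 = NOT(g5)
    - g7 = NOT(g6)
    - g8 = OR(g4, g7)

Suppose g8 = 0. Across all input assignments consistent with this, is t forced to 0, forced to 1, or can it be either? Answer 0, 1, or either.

0

g8 = OR(g4, g7) must be 0, so both g4 = 0 and g7 = 0.
Every assignment with g8 = 0 has t = 0; there are 7 such assignment(s).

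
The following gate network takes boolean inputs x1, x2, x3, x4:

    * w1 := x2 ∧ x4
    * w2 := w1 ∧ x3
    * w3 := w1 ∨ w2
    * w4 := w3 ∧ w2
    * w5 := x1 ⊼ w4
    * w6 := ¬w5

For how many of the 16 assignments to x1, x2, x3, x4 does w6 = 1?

1

w6 = ¬w5 must be 1, so w5 = 0.
Enumerating the 16 input combinations, 1 give w6 = 1 and 15 give w6 = 0.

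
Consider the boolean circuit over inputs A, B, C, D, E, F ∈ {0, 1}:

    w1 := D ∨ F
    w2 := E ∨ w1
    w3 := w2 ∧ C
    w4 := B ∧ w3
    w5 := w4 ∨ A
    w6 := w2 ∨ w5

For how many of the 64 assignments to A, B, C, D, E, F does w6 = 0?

4

w6 = w2 ∨ w5 must be 0, so both w2 = 0 and w5 = 0.
w2 = E ∨ w1 must be 0, so both E = 0 and w1 = 0.
Satisfying assignments:
  A=0, B=0, C=0, D=0, E=0, F=0
  A=0, B=0, C=1, D=0, E=0, F=0
  A=0, B=1, C=0, D=0, E=0, F=0
  A=0, B=1, C=1, D=0, E=0, F=0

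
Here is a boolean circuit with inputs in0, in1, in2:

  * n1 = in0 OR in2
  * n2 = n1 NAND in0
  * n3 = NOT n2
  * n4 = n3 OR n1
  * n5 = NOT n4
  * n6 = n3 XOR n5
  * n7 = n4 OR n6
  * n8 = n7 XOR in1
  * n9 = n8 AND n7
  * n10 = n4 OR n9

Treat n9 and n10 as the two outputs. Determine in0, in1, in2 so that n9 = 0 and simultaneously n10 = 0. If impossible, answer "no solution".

in0=0, in1=1, in2=0

Check with in0=0, in1=1, in2=0:
n1 = in0 OR in2 = 0 OR 0 = 0
n2 = n1 NAND in0 = 0 NAND 0 = 1
n3 = NOT n2 = NOT 1 = 0
n4 = n3 OR n1 = 0 OR 0 = 0
n5 = NOT n4 = NOT 0 = 1
n6 = n3 XOR n5 = 0 XOR 1 = 1
n7 = n4 OR n6 = 0 OR 1 = 1
n8 = n7 XOR in1 = 1 XOR 1 = 0
n9 = n8 AND n7 = 0 AND 1 = 0
n10 = n4 OR n9 = 0 OR 0 = 0
So n9 = 0 and n10 = 0.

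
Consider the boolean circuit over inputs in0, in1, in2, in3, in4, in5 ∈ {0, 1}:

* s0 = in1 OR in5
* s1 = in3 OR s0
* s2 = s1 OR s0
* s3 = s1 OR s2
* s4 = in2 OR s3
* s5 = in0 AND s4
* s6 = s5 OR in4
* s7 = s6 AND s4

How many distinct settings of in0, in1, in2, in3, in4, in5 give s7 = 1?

45

s7 = s6 AND s4 must be 1, so both s6 = 1 and s4 = 1.
s6 = s5 OR in4 must be 1, so at least one of s5, in4 is 1.
Enumerating the 64 input combinations, 45 give s7 = 1 and 19 give s7 = 0.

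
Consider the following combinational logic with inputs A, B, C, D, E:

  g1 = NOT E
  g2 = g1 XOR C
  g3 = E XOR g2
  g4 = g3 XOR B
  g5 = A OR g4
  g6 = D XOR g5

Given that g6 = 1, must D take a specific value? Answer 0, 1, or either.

either

Both values of D occur among assignments with g6 = 1:
  D=0: A=0, B=0, C=0, D=0, E=0
  D=1: A=0, B=0, C=1, D=1, E=0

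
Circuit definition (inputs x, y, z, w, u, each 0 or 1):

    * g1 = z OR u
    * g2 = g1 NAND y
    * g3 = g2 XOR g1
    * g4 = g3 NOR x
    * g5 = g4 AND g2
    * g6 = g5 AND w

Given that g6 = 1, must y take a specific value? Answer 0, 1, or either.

0

g6 = g5 AND w must be 1, so both g5 = 1 and w = 1.
g5 = g4 AND g2 must be 1, so both g4 = 1 and g2 = 1.
Every assignment with g6 = 1 has y = 0; there are 3 such assignment(s).
  x=0, y=0, z=0, w=1, u=1
  x=0, y=0, z=1, w=1, u=0
  x=0, y=0, z=1, w=1, u=1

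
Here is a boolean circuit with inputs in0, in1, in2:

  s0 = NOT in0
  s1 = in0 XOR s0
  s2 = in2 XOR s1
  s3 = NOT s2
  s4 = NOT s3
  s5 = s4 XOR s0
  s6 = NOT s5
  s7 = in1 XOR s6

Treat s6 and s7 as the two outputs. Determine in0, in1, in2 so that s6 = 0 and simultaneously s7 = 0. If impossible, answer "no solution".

in0=1 in1=0 in2=0

Check with in0=1 in1=0 in2=0:
s0 = NOT in0 = NOT 1 = 0
s1 = in0 XOR s0 = 1 XOR 0 = 1
s2 = in2 XOR s1 = 0 XOR 1 = 1
s3 = NOT s2 = NOT 1 = 0
s4 = NOT s3 = NOT 0 = 1
s5 = s4 XOR s0 = 1 XOR 0 = 1
s6 = NOT s5 = NOT 1 = 0
s7 = in1 XOR s6 = 0 XOR 0 = 0
So s6 = 0 and s7 = 0.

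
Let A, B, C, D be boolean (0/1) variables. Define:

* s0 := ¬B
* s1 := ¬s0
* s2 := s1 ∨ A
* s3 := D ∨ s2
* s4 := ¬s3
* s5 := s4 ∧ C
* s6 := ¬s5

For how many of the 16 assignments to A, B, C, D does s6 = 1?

s6 = ¬s5 must be 1, so s5 = 0.
s5 = s4 ∧ C must be 0, so at least one of s4, C is 0.
Enumerating the 16 input combinations, 15 give s6 = 1 and 1 give s6 = 0.

15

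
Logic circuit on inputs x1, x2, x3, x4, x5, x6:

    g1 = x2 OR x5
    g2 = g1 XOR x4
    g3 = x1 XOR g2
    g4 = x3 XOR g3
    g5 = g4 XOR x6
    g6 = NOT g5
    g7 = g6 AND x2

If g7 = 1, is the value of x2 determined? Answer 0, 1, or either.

g7 = g6 AND x2 must be 1, so both g6 = 1 and x2 = 1.
Every assignment with g7 = 1 has x2 = 1; there are 16 such assignment(s).

1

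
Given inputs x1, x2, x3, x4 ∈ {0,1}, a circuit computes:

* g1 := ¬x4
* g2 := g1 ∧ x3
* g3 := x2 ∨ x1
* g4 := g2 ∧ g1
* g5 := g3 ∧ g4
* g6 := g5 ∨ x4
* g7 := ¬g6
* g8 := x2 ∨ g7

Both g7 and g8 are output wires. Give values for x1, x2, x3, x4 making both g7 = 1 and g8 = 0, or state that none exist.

no solution exists

Across all 16 input combinations, none give both g7 = 1 and g8 = 0.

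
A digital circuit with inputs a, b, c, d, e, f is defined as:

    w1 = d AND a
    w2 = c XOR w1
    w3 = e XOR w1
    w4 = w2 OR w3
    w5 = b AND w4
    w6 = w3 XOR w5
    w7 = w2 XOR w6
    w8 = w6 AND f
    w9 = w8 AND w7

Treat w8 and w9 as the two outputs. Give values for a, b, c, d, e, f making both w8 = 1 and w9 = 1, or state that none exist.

a=0, b=0, c=0, d=0, e=1, f=1

Check with a=0, b=0, c=0, d=0, e=1, f=1:
w1 = d AND a = 0 AND 0 = 0
w2 = c XOR w1 = 0 XOR 0 = 0
w3 = e XOR w1 = 1 XOR 0 = 1
w4 = w2 OR w3 = 0 OR 1 = 1
w5 = b AND w4 = 0 AND 1 = 0
w6 = w3 XOR w5 = 1 XOR 0 = 1
w7 = w2 XOR w6 = 0 XOR 1 = 1
w8 = w6 AND f = 1 AND 1 = 1
w9 = w8 AND w7 = 1 AND 1 = 1
So w8 = 1 and w9 = 1.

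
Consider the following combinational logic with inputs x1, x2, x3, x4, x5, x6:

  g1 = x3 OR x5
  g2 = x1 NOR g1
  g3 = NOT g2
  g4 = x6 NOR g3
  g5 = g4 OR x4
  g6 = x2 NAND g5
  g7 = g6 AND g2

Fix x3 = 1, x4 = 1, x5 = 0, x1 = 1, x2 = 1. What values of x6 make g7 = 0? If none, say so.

x6=0

Check with x3 = 1, x4 = 1, x5 = 0, x1 = 1, x2 = 1 and x6=0:
g1 = x3 OR x5 = 1 OR 0 = 1
g2 = x1 NOR g1 = 1 NOR 1 = 0
g3 = NOT g2 = NOT 0 = 1
g4 = x6 NOR g3 = 0 NOR 1 = 0
g5 = g4 OR x4 = 0 OR 1 = 1
g6 = x2 NAND g5 = 1 NAND 1 = 0
g7 = g6 AND g2 = 0 AND 0 = 0
So g7 = 0.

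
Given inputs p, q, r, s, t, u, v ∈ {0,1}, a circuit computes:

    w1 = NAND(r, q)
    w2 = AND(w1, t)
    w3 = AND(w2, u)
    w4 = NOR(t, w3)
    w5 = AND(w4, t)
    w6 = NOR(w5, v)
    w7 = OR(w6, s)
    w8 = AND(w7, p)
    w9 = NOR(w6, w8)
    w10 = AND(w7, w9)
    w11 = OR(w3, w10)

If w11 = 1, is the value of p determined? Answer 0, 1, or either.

Both values of p occur among assignments with w11 = 1:
  p=0: p=0, q=0, r=0, s=0, t=1, u=1, v=0
  p=1: p=1, q=0, r=0, s=0, t=1, u=1, v=0

either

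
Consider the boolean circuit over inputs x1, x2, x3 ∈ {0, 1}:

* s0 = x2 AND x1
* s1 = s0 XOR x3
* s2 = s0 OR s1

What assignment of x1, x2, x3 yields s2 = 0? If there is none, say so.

x1=0, x2=0, x3=0

Check with x1=0, x2=0, x3=0:
s0 = x2 AND x1 = 0 AND 0 = 0
s1 = s0 XOR x3 = 0 XOR 0 = 0
s2 = s0 OR s1 = 0 OR 0 = 0
So s2 = 0 as required.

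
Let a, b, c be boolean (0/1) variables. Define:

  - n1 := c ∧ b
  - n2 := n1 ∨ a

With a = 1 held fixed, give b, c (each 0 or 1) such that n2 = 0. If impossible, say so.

With a = 1 fixed, none of the 4 settings of b, c give n2 = 0.
For example, with b=1, c=0:
n1 = c ∧ b = 0 ∧ 1 = 0
n2 = n1 ∨ a = 0 ∨ 1 = 1
giving n2 = 1 ≠ 0.

no solution exists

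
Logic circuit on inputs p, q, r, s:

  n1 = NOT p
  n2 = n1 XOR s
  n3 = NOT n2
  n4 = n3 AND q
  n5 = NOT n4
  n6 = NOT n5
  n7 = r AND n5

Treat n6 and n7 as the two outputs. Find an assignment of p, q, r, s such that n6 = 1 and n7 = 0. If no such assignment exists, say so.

Check with p=1, q=1, r=1, s=0:
n1 = NOT p = NOT 1 = 0
n2 = n1 XOR s = 0 XOR 0 = 0
n3 = NOT n2 = NOT 0 = 1
n4 = n3 AND q = 1 AND 1 = 1
n5 = NOT n4 = NOT 1 = 0
n6 = NOT n5 = NOT 0 = 1
n7 = r AND n5 = 1 AND 0 = 0
So n6 = 1 and n7 = 0.

p=1, q=1, r=1, s=0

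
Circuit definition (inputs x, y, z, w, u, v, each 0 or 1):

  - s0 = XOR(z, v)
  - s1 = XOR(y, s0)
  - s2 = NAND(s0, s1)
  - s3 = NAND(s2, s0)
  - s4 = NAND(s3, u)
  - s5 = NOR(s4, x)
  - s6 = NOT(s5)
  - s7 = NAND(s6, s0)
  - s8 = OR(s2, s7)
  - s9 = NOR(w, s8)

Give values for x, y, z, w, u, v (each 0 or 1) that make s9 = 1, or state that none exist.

Check with x=0, y=0, z=0, w=0, u=0, v=1:
s0 = XOR(z, v) = XOR(0, 1) = 1
s1 = XOR(y, s0) = XOR(0, 1) = 1
s2 = NAND(s0, s1) = NAND(1, 1) = 0
s3 = NAND(s2, s0) = NAND(0, 1) = 1
s4 = NAND(s3, u) = NAND(1, 0) = 1
s5 = NOR(s4, x) = NOR(1, 0) = 0
s6 = NOT(s5) = NOT 0 = 1
s7 = NAND(s6, s0) = NAND(1, 1) = 0
s8 = OR(s2, s7) = OR(0, 0) = 0
s9 = NOR(w, s8) = NOR(0, 0) = 1
So s9 = 1 as required.

x=0, y=0, z=0, w=0, u=0, v=1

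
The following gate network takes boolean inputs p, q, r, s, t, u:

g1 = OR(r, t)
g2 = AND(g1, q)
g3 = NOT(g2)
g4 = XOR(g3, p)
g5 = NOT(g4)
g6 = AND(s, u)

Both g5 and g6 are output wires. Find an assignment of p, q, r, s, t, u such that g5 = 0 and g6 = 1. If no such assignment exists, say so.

Check with p=0, q=0, r=0, s=1, t=1, u=1:
g1 = OR(r, t) = OR(0, 1) = 1
g2 = AND(g1, q) = AND(1, 0) = 0
g3 = NOT(g2) = NOT 0 = 1
g4 = XOR(g3, p) = XOR(1, 0) = 1
g5 = NOT(g4) = NOT 1 = 0
g6 = AND(s, u) = AND(1, 1) = 1
So g5 = 0 and g6 = 1.

p=0, q=0, r=0, s=1, t=1, u=1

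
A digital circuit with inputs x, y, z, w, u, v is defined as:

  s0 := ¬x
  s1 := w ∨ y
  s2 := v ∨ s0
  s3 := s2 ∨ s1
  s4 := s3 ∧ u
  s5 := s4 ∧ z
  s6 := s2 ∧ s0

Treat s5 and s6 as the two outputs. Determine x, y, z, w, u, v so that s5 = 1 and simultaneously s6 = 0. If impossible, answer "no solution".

x=1, y=1, z=1, w=0, u=1, v=1

Check with x=1, y=1, z=1, w=0, u=1, v=1:
s0 = ¬x = ¬1 = 0
s1 = w ∨ y = 0 ∨ 1 = 1
s2 = v ∨ s0 = 1 ∨ 0 = 1
s3 = s2 ∨ s1 = 1 ∨ 1 = 1
s4 = s3 ∧ u = 1 ∧ 1 = 1
s5 = s4 ∧ z = 1 ∧ 1 = 1
s6 = s2 ∧ s0 = 1 ∧ 0 = 0
So s5 = 1 and s6 = 0.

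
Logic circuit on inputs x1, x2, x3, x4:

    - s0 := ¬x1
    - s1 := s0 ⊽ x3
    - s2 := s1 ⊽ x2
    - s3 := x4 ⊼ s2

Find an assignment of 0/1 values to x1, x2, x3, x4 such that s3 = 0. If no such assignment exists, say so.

s3 = x4 ⊼ s2 must be 0, so both x4 = 1 and s2 = 1.
Check with x1=1, x2=0, x3=1, x4=1:
s0 = ¬x1 = ¬1 = 0
s1 = s0 ⊽ x3 = 0 ⊽ 1 = 0
s2 = s1 ⊽ x2 = 0 ⊽ 0 = 1
s3 = x4 ⊼ s2 = 1 ⊼ 1 = 0
So s3 = 0 as required.

x1=1, x2=0, x3=1, x4=1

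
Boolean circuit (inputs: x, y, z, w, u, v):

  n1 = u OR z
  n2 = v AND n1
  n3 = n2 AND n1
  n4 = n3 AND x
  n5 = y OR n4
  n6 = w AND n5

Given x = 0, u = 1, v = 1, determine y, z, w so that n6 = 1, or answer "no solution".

y=1, z=0, w=1

n6 = w AND n5 must be 1, so both w = 1 and n5 = 1.
n5 = y OR n4 must be 1, so at least one of y, n4 is 1.
Check with x = 0, u = 1, v = 1 and y=1, z=0, w=1:
n1 = u OR z = 1 OR 0 = 1
n2 = v AND n1 = 1 AND 1 = 1
n3 = n2 AND n1 = 1 AND 1 = 1
n4 = n3 AND x = 1 AND 0 = 0
n5 = y OR n4 = 1 OR 0 = 1
n6 = w AND n5 = 1 AND 1 = 1
So n6 = 1.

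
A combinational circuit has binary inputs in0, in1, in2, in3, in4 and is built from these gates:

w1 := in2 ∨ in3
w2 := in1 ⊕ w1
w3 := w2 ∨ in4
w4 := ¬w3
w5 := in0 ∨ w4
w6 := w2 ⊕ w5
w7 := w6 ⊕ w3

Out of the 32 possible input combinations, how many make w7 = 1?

w7 = w6 ⊕ w3 must be 1, so w6 and w3 differ.
Enumerating the 32 input combinations, 20 give w7 = 1 and 12 give w7 = 0.

20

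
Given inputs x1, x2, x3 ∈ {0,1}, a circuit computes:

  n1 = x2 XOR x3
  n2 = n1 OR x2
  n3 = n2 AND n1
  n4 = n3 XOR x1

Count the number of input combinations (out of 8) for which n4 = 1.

n4 = n3 XOR x1 must be 1, so n3 and x1 differ.
Enumerating the 8 input combinations, 4 give n4 = 1 and 4 give n4 = 0.

4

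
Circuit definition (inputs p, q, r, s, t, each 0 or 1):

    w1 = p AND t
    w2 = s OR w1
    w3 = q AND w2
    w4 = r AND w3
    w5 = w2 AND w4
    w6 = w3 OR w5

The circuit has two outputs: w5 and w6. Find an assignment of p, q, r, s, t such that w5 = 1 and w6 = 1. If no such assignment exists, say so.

p=1, q=1, r=1, s=1, t=1

Check with p=1, q=1, r=1, s=1, t=1:
w1 = p AND t = 1 AND 1 = 1
w2 = s OR w1 = 1 OR 1 = 1
w3 = q AND w2 = 1 AND 1 = 1
w4 = r AND w3 = 1 AND 1 = 1
w5 = w2 AND w4 = 1 AND 1 = 1
w6 = w3 OR w5 = 1 OR 1 = 1
So w5 = 1 and w6 = 1.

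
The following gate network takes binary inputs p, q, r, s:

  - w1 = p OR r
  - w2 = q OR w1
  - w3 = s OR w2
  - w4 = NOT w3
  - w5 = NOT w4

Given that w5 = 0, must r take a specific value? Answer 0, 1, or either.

w5 = NOT w4 must be 0, so w4 = 1.
Every assignment with w5 = 0 has r = 0; there are 1 such assignment(s).
  p=0, q=0, r=0, s=0

0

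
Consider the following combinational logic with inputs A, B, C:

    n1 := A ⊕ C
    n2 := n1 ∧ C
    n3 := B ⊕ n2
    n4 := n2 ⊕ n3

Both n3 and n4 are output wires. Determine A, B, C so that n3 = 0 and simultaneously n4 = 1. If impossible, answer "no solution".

A=0, B=1, C=1

Check with A=0, B=1, C=1:
n1 = A ⊕ C = 0 ⊕ 1 = 1
n2 = n1 ∧ C = 1 ∧ 1 = 1
n3 = B ⊕ n2 = 1 ⊕ 1 = 0
n4 = n2 ⊕ n3 = 1 ⊕ 0 = 1
So n3 = 0 and n4 = 1.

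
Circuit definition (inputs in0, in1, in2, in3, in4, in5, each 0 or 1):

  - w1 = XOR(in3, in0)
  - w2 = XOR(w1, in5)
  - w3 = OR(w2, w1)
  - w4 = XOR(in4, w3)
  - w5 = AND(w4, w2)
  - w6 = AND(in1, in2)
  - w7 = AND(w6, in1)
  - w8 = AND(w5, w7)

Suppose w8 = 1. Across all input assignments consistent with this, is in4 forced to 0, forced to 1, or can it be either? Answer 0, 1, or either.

w8 = AND(w5, w7) must be 1, so both w5 = 1 and w7 = 1.
w5 = AND(w4, w2) must be 1, so both w4 = 1 and w2 = 1.
w7 = AND(w6, in1) must be 1, so both w6 = 1 and in1 = 1.
Every assignment with w8 = 1 has in4 = 0; there are 4 such assignment(s).
  in0=0, in1=1, in2=1, in3=0, in4=0, in5=1
  in0=0, in1=1, in2=1, in3=1, in4=0, in5=0
  in0=1, in1=1, in2=1, in3=0, in4=0, in5=0
  in0=1, in1=1, in2=1, in3=1, in4=0, in5=1

0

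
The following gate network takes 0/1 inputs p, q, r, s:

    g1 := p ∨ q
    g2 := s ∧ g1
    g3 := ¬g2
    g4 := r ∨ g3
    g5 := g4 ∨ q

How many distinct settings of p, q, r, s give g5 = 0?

1

g5 = g4 ∨ q must be 0, so both g4 = 0 and q = 0.
Satisfying assignments:
  p=1, q=0, r=0, s=1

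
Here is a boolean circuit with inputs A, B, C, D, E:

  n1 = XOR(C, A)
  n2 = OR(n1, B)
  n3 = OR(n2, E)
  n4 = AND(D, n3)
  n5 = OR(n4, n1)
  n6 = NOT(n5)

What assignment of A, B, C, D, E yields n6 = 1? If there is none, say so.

A=0 B=0 C=0 D=1 E=0

Check with A=0 B=0 C=0 D=1 E=0:
n1 = XOR(C, A) = XOR(0, 0) = 0
n2 = OR(n1, B) = OR(0, 0) = 0
n3 = OR(n2, E) = OR(0, 0) = 0
n4 = AND(D, n3) = AND(1, 0) = 0
n5 = OR(n4, n1) = OR(0, 0) = 0
n6 = NOT(n5) = NOT 0 = 1
So n6 = 1 as required.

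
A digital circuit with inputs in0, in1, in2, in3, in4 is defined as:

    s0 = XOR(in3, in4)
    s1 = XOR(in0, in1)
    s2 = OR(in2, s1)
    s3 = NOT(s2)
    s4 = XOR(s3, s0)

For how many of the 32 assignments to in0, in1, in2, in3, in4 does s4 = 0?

s4 = XOR(s3, s0) must be 0, so s3 and s0 are equal.
Enumerating the 32 input combinations, 16 give s4 = 0 and 16 give s4 = 1.

16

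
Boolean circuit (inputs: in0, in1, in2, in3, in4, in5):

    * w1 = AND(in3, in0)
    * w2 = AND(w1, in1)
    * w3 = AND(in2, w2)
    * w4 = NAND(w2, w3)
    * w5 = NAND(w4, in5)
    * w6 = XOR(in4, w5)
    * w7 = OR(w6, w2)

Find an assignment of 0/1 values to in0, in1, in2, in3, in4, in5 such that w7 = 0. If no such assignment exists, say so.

in0=0, in1=0, in2=0, in3=0, in4=0, in5=1

w7 = OR(w6, w2) must be 0, so both w6 = 0 and w2 = 0.
w6 = XOR(in4, w5) must be 0, so in4 and w5 are equal.
w2 = AND(w1, in1) must be 0, so at least one of w1, in1 is 0.
Check with in0=0, in1=0, in2=0, in3=0, in4=0, in5=1:
w1 = AND(in3, in0) = AND(0, 0) = 0
w2 = AND(w1, in1) = AND(0, 0) = 0
w3 = AND(in2, w2) = AND(0, 0) = 0
w4 = NAND(w2, w3) = NAND(0, 0) = 1
w5 = NAND(w4, in5) = NAND(1, 1) = 0
w6 = XOR(in4, w5) = XOR(0, 0) = 0
w7 = OR(w6, w2) = OR(0, 0) = 0
So w7 = 0 as required.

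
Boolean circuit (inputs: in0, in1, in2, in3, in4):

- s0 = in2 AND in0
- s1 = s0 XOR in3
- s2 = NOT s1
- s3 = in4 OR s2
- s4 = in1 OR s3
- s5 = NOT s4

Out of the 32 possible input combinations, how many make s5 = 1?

s5 = NOT s4 must be 1, so s4 = 0.
Enumerating the 32 input combinations, 4 give s5 = 1 and 28 give s5 = 0.

4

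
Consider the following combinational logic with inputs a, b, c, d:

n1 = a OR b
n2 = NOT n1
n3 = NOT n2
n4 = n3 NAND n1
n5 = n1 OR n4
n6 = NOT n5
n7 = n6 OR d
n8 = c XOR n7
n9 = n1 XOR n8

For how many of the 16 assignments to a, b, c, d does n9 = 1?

8

n9 = n1 XOR n8 must be 1, so n1 and n8 differ.
Enumerating the 16 input combinations, 8 give n9 = 1 and 8 give n9 = 0.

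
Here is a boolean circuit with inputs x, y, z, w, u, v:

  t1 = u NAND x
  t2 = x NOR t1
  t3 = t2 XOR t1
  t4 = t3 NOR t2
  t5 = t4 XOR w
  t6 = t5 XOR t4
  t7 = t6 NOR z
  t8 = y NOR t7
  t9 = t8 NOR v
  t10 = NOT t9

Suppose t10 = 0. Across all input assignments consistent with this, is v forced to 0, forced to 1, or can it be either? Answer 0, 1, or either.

t10 = NOT t9 must be 0, so t9 = 1.
t9 = t8 NOR v must be 1, so both t8 = 0 and v = 0.
Every assignment with t10 = 0 has v = 0; there are 20 such assignment(s).

0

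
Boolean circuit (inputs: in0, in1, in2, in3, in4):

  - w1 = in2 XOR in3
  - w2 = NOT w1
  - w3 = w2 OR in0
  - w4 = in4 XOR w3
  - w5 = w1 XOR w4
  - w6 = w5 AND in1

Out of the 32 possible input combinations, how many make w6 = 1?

w6 = w5 AND in1 must be 1, so both w5 = 1 and in1 = 1.
w5 = w1 XOR w4 must be 1, so w1 and w4 differ.
Enumerating the 32 input combinations, 8 give w6 = 1 and 24 give w6 = 0.

8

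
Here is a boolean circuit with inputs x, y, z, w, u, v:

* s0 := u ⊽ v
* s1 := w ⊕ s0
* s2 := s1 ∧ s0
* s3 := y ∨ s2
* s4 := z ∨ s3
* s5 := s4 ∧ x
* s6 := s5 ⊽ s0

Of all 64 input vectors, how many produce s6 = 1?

30

s6 = s5 ⊽ s0 must be 1, so both s5 = 0 and s0 = 0.
Enumerating the 64 input combinations, 30 give s6 = 1 and 34 give s6 = 0.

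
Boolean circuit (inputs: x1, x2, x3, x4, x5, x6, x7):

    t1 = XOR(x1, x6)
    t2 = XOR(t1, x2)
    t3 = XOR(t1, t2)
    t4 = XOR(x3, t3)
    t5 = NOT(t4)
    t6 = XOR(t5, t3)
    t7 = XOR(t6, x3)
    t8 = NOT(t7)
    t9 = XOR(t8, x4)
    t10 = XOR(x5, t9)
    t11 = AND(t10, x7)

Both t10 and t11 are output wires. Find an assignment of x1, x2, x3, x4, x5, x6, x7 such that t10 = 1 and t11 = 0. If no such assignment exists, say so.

x1=0, x2=1, x3=0, x4=0, x5=1, x6=1, x7=0

Check with x1=0, x2=1, x3=0, x4=0, x5=1, x6=1, x7=0:
t1 = XOR(x1, x6) = XOR(0, 1) = 1
t2 = XOR(t1, x2) = XOR(1, 1) = 0
t3 = XOR(t1, t2) = XOR(1, 0) = 1
t4 = XOR(x3, t3) = XOR(0, 1) = 1
t5 = NOT(t4) = NOT 1 = 0
t6 = XOR(t5, t3) = XOR(0, 1) = 1
t7 = XOR(t6, x3) = XOR(1, 0) = 1
t8 = NOT(t7) = NOT 1 = 0
t9 = XOR(t8, x4) = XOR(0, 0) = 0
t10 = XOR(x5, t9) = XOR(1, 0) = 1
t11 = AND(t10, x7) = AND(1, 0) = 0
So t10 = 1 and t11 = 0.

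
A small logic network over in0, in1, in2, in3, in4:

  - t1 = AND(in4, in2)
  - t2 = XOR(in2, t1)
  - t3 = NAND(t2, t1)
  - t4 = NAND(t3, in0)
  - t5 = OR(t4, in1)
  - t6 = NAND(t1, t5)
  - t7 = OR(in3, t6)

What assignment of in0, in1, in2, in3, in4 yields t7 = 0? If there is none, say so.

in0=0, in1=0, in2=1, in3=0, in4=1

t7 = OR(in3, t6) must be 0, so both in3 = 0 and t6 = 0.
t6 = NAND(t1, t5) must be 0, so both t1 = 1 and t5 = 1.
t1 = AND(in4, in2) must be 1, so both in4 = 1 and in2 = 1.
Check with in0=0, in1=0, in2=1, in3=0, in4=1:
t1 = AND(in4, in2) = AND(1, 1) = 1
t2 = XOR(in2, t1) = XOR(1, 1) = 0
t3 = NAND(t2, t1) = NAND(0, 1) = 1
t4 = NAND(t3, in0) = NAND(1, 0) = 1
t5 = OR(t4, in1) = OR(1, 0) = 1
t6 = NAND(t1, t5) = NAND(1, 1) = 0
t7 = OR(in3, t6) = OR(0, 0) = 0
So t7 = 0 as required.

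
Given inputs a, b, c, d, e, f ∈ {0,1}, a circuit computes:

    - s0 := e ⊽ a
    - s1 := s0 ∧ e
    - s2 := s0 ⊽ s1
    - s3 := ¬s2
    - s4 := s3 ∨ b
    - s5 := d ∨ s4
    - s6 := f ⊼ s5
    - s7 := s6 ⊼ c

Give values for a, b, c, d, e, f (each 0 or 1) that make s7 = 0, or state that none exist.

a=1, b=1, c=1, d=1, e=1, f=0

s7 = s6 ⊼ c must be 0, so both s6 = 1 and c = 1.
Check with a=1, b=1, c=1, d=1, e=1, f=0:
s0 = e ⊽ a = 1 ⊽ 1 = 0
s1 = s0 ∧ e = 0 ∧ 1 = 0
s2 = s0 ⊽ s1 = 0 ⊽ 0 = 1
s3 = ¬s2 = ¬1 = 0
s4 = s3 ∨ b = 0 ∨ 1 = 1
s5 = d ∨ s4 = 1 ∨ 1 = 1
s6 = f ⊼ s5 = 0 ⊼ 1 = 1
s7 = s6 ⊼ c = 1 ⊼ 1 = 0
So s7 = 0 as required.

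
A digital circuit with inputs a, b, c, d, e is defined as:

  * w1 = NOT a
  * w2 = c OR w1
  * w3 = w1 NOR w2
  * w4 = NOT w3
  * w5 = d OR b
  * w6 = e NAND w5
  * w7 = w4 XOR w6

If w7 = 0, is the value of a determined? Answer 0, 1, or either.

Both values of a occur among assignments with w7 = 0:
  a=0: a=0, b=0, c=0, d=0, e=0
  a=1: a=1, b=0, c=0, d=1, e=1

either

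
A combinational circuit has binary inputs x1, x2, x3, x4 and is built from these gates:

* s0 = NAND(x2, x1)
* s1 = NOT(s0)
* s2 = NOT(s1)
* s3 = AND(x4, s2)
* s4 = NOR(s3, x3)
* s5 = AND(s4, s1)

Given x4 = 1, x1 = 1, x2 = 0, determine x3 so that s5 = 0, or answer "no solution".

s5 = AND(s4, s1) must be 0, so at least one of s4, s1 is 0.
Check with x4 = 1, x1 = 1, x2 = 0 and x3=0:
s0 = NAND(x2, x1) = NAND(0, 1) = 1
s1 = NOT(s0) = NOT 1 = 0
s2 = NOT(s1) = NOT 0 = 1
s3 = AND(x4, s2) = AND(1, 1) = 1
s4 = NOR(s3, x3) = NOR(1, 0) = 0
s5 = AND(s4, s1) = AND(0, 0) = 0
So s5 = 0.

x3=0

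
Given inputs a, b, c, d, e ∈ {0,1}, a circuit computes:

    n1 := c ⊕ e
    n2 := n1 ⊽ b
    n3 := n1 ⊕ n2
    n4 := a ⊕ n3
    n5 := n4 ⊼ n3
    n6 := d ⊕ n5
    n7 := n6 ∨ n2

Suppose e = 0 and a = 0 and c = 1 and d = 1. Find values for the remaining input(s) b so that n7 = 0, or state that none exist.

no solution exists

With e = 0 and a = 0 and c = 1 and d = 1 fixed, none of the 2 settings of b give n7 = 0.
For example, with b=0:
n1 = c ⊕ e = 1 ⊕ 0 = 1
n2 = n1 ⊽ b = 1 ⊽ 0 = 0
n3 = n1 ⊕ n2 = 1 ⊕ 0 = 1
n4 = a ⊕ n3 = 0 ⊕ 1 = 1
n5 = n4 ⊼ n3 = 1 ⊼ 1 = 0
n6 = d ⊕ n5 = 1 ⊕ 0 = 1
n7 = n6 ∨ n2 = 1 ∨ 0 = 1
giving n7 = 1 ≠ 0.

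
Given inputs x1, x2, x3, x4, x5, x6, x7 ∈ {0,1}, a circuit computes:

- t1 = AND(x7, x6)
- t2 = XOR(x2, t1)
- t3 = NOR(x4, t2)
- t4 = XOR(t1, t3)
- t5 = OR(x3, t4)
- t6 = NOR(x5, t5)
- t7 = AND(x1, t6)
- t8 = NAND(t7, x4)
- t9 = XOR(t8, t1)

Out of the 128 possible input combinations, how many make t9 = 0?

38

t9 = XOR(t8, t1) must be 0, so t8 and t1 are equal.
Enumerating the 128 input combinations, 38 give t9 = 0 and 90 give t9 = 1.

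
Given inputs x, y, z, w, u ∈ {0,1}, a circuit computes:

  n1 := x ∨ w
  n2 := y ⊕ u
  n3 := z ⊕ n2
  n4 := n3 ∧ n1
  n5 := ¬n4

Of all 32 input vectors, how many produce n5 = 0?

12

n5 = ¬n4 must be 0, so n4 = 1.
Enumerating the 32 input combinations, 12 give n5 = 0 and 20 give n5 = 1.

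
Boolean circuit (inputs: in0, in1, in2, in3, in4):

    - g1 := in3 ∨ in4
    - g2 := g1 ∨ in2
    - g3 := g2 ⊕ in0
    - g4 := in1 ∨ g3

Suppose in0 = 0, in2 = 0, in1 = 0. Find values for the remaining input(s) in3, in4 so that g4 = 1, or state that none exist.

g4 = in1 ∨ g3 must be 1, so at least one of in1, g3 is 1.
Check with in0 = 0, in2 = 0, in1 = 0 and in3=1, in4=1:
g1 = in3 ∨ in4 = 1 ∨ 1 = 1
g2 = g1 ∨ in2 = 1 ∨ 0 = 1
g3 = g2 ⊕ in0 = 1 ⊕ 0 = 1
g4 = in1 ∨ g3 = 0 ∨ 1 = 1
So g4 = 1.

in3=1, in4=1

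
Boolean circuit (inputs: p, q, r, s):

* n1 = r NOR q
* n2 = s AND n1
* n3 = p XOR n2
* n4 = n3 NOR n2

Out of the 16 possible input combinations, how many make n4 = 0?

n4 = n3 NOR n2 must be 0, so at least one of n3, n2 is 1.
Enumerating the 16 input combinations, 9 give n4 = 0 and 7 give n4 = 1.

9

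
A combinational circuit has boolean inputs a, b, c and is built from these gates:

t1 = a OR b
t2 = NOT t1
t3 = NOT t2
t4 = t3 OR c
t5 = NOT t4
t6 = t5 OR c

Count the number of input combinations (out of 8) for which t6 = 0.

3

t6 = t5 OR c must be 0, so both t5 = 0 and c = 0.
Enumerating the 8 input combinations, 3 give t6 = 0 and 5 give t6 = 1.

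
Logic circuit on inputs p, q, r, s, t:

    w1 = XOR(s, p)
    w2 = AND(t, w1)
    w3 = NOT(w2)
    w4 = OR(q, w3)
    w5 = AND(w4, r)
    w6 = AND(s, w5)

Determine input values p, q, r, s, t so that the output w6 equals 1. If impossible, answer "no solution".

p=1, q=0, r=1, s=1, t=1

w6 = AND(s, w5) must be 1, so both s = 1 and w5 = 1.
w5 = AND(w4, r) must be 1, so both w4 = 1 and r = 1.
Check with p=1, q=0, r=1, s=1, t=1:
w1 = XOR(s, p) = XOR(1, 1) = 0
w2 = AND(t, w1) = AND(1, 0) = 0
w3 = NOT(w2) = NOT 0 = 1
w4 = OR(q, w3) = OR(0, 1) = 1
w5 = AND(w4, r) = AND(1, 1) = 1
w6 = AND(s, w5) = AND(1, 1) = 1
So w6 = 1 as required.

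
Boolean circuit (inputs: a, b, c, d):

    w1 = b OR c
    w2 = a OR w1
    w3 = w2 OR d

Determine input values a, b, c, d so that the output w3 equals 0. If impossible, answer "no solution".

w3 = w2 OR d must be 0, so both w2 = 0 and d = 0.
w2 = a OR w1 must be 0, so both a = 0 and w1 = 0.
w1 = b OR c must be 0, so both b = 0 and c = 0.
Check with a=0, b=0, c=0, d=0:
w1 = b OR c = 0 OR 0 = 0
w2 = a OR w1 = 0 OR 0 = 0
w3 = w2 OR d = 0 OR 0 = 0
So w3 = 0 as required.

a=0, b=0, c=0, d=0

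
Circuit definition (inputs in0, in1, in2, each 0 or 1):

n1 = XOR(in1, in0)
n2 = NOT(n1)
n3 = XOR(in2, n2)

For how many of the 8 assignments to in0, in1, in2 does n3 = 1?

n3 = XOR(in2, n2) must be 1, so in2 and n2 differ.
Satisfying assignments:
  in0=0, in1=0, in2=0
  in0=0, in1=1, in2=1
  in0=1, in1=0, in2=1
  in0=1, in1=1, in2=0

4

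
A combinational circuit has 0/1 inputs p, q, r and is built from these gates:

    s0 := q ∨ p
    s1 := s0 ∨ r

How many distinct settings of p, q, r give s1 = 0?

s1 = s0 ∨ r must be 0, so both s0 = 0 and r = 0.
Enumerating the 8 input combinations, 1 give s1 = 0 and 7 give s1 = 1.

1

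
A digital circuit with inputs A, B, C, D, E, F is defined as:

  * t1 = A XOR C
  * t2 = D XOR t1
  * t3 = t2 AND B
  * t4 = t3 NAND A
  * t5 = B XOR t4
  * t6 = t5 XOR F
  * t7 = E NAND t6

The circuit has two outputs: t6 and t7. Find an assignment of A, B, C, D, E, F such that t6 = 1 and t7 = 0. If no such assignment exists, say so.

A=1, B=0, C=0, D=1, E=1, F=0

Check with A=1, B=0, C=0, D=1, E=1, F=0:
t1 = A XOR C = 1 XOR 0 = 1
t2 = D XOR t1 = 1 XOR 1 = 0
t3 = t2 AND B = 0 AND 0 = 0
t4 = t3 NAND A = 0 NAND 1 = 1
t5 = B XOR t4 = 0 XOR 1 = 1
t6 = t5 XOR F = 1 XOR 0 = 1
t7 = E NAND t6 = 1 NAND 1 = 0
So t6 = 1 and t7 = 0.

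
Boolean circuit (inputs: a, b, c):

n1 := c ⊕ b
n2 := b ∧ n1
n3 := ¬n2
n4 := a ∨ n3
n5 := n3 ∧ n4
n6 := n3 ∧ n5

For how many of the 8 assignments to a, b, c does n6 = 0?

n6 = n3 ∧ n5 must be 0, so at least one of n3, n5 is 0.
Satisfying assignments:
  a=0, b=1, c=0
  a=1, b=1, c=0

2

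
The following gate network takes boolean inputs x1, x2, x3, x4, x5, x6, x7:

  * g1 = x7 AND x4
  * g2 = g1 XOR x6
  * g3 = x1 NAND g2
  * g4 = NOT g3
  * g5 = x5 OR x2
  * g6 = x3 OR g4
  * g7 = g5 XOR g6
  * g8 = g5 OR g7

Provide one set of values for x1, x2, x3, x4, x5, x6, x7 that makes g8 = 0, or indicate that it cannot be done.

x1=1 x2=0 x3=0 x4=1 x5=0 x6=1 x7=1

g8 = g5 OR g7 must be 0, so both g5 = 0 and g7 = 0.
g5 = x5 OR x2 must be 0, so both x5 = 0 and x2 = 0.
Check with x1=1 x2=0 x3=0 x4=1 x5=0 x6=1 x7=1:
g1 = x7 AND x4 = 1 AND 1 = 1
g2 = g1 XOR x6 = 1 XOR 1 = 0
g3 = x1 NAND g2 = 1 NAND 0 = 1
g4 = NOT g3 = NOT 1 = 0
g5 = x5 OR x2 = 0 OR 0 = 0
g6 = x3 OR g4 = 0 OR 0 = 0
g7 = g5 XOR g6 = 0 XOR 0 = 0
g8 = g5 OR g7 = 0 OR 0 = 0
So g8 = 0 as required.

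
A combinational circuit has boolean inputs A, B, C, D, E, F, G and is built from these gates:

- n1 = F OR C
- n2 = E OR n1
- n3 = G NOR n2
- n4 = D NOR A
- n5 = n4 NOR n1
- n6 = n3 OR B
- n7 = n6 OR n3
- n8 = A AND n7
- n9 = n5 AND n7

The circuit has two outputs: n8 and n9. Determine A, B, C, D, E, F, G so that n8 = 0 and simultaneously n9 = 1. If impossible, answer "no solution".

Check with A=0, B=0, C=0, D=1, E=0, F=0, G=0:
n1 = F OR C = 0 OR 0 = 0
n2 = E OR n1 = 0 OR 0 = 0
n3 = G NOR n2 = 0 NOR 0 = 1
n4 = D NOR A = 1 NOR 0 = 0
n5 = n4 NOR n1 = 0 NOR 0 = 1
n6 = n3 OR B = 1 OR 0 = 1
n7 = n6 OR n3 = 1 OR 1 = 1
n8 = A AND n7 = 0 AND 1 = 0
n9 = n5 AND n7 = 1 AND 1 = 1
So n8 = 0 and n9 = 1.

A=0, B=0, C=0, D=1, E=0, F=0, G=0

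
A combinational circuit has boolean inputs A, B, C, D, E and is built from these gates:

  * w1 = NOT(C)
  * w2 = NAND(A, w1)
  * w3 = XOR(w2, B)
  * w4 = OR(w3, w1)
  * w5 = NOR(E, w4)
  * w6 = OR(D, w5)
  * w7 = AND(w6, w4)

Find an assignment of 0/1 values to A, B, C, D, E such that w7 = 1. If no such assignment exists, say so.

w7 = AND(w6, w4) must be 1, so both w6 = 1 and w4 = 1.
Check with A=1, B=1, C=0, D=1, E=0:
w1 = NOT(C) = NOT 0 = 1
w2 = NAND(A, w1) = NAND(1, 1) = 0
w3 = XOR(w2, B) = XOR(0, 1) = 1
w4 = OR(w3, w1) = OR(1, 1) = 1
w5 = NOR(E, w4) = NOR(0, 1) = 0
w6 = OR(D, w5) = OR(1, 0) = 1
w7 = AND(w6, w4) = AND(1, 1) = 1
So w7 = 1 as required.

A=1, B=1, C=0, D=1, E=0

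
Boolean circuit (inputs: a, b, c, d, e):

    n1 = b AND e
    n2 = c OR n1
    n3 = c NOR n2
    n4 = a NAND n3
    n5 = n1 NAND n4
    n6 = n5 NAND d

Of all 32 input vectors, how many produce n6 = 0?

n6 = n5 NAND d must be 0, so both n5 = 1 and d = 1.
n5 = n1 NAND n4 must be 1, so at least one of n1, n4 is 0.
Enumerating the 32 input combinations, 12 give n6 = 0 and 20 give n6 = 1.

12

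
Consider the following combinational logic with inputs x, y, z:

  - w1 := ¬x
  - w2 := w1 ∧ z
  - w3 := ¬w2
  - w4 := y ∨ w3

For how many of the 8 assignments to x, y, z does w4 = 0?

1

w4 = y ∨ w3 must be 0, so both y = 0 and w3 = 0.
Enumerating the 8 input combinations, 1 give w4 = 0 and 7 give w4 = 1.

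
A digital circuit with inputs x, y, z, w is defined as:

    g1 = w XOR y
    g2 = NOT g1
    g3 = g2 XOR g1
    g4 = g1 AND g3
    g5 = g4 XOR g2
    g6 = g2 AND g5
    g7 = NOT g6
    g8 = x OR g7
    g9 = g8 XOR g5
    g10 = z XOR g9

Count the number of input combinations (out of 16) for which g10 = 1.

g10 = z XOR g9 must be 1, so z and g9 differ.
Enumerating the 16 input combinations, 8 give g10 = 1 and 8 give g10 = 0.

8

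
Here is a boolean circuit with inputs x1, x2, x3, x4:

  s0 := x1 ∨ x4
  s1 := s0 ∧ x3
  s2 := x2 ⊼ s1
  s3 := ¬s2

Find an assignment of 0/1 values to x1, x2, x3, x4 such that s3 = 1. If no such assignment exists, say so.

s3 = ¬s2 must be 1, so s2 = 0.
s2 = x2 ⊼ s1 must be 0, so both x2 = 1 and s1 = 1.
Check with x1=0, x2=1, x3=1, x4=1:
s0 = x1 ∨ x4 = 0 ∨ 1 = 1
s1 = s0 ∧ x3 = 1 ∧ 1 = 1
s2 = x2 ⊼ s1 = 1 ⊼ 1 = 0
s3 = ¬s2 = ¬0 = 1
So s3 = 1 as required.

x1=0, x2=1, x3=1, x4=1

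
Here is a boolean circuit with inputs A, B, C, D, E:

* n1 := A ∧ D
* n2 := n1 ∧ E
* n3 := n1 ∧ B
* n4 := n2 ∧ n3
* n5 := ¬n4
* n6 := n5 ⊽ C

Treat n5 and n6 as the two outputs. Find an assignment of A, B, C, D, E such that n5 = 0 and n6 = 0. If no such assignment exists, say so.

A=1 B=1 C=1 D=1 E=1

Check with A=1 B=1 C=1 D=1 E=1:
n1 = A ∧ D = 1 ∧ 1 = 1
n2 = n1 ∧ E = 1 ∧ 1 = 1
n3 = n1 ∧ B = 1 ∧ 1 = 1
n4 = n2 ∧ n3 = 1 ∧ 1 = 1
n5 = ¬n4 = ¬1 = 0
n6 = n5 ⊽ C = 0 ⊽ 1 = 0
So n5 = 0 and n6 = 0.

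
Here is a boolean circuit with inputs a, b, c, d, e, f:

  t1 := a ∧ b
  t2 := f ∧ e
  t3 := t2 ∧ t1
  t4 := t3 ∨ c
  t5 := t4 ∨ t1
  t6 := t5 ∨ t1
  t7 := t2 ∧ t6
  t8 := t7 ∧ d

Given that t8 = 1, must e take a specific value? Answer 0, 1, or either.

t8 = t7 ∧ d must be 1, so both t7 = 1 and d = 1.
Every assignment with t8 = 1 has e = 1; there are 5 such assignment(s).

1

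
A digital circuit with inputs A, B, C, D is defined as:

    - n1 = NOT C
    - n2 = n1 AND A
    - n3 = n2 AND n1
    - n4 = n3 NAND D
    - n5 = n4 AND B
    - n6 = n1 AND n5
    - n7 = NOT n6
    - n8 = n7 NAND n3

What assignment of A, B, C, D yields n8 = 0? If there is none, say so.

A=1, B=1, C=0, D=1

n8 = n7 NAND n3 must be 0, so both n7 = 1 and n3 = 1.
n7 = NOT n6 must be 1, so n6 = 0.
Check with A=1, B=1, C=0, D=1:
n1 = NOT C = NOT 0 = 1
n2 = n1 AND A = 1 AND 1 = 1
n3 = n2 AND n1 = 1 AND 1 = 1
n4 = n3 NAND D = 1 NAND 1 = 0
n5 = n4 AND B = 0 AND 1 = 0
n6 = n1 AND n5 = 1 AND 0 = 0
n7 = NOT n6 = NOT 0 = 1
n8 = n7 NAND n3 = 1 NAND 1 = 0
So n8 = 0 as required.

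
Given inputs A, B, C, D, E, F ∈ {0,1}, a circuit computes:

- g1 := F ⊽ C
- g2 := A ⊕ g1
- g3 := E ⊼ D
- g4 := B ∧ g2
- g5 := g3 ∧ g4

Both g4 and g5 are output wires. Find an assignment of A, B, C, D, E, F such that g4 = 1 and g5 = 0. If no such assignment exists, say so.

A=1, B=1, C=1, D=1, E=1, F=0

Check with A=1, B=1, C=1, D=1, E=1, F=0:
g1 = F ⊽ C = 0 ⊽ 1 = 0
g2 = A ⊕ g1 = 1 ⊕ 0 = 1
g3 = E ⊼ D = 1 ⊼ 1 = 0
g4 = B ∧ g2 = 1 ∧ 1 = 1
g5 = g3 ∧ g4 = 0 ∧ 1 = 0
So g4 = 1 and g5 = 0.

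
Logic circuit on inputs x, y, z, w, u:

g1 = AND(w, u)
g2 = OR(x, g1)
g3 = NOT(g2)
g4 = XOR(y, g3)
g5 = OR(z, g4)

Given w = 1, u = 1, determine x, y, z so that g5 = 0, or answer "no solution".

x=0, y=0, z=0

Check with w = 1, u = 1 and x=0, y=0, z=0:
g1 = AND(w, u) = AND(1, 1) = 1
g2 = OR(x, g1) = OR(0, 1) = 1
g3 = NOT(g2) = NOT 1 = 0
g4 = XOR(y, g3) = XOR(0, 0) = 0
g5 = OR(z, g4) = OR(0, 0) = 0
So g5 = 0.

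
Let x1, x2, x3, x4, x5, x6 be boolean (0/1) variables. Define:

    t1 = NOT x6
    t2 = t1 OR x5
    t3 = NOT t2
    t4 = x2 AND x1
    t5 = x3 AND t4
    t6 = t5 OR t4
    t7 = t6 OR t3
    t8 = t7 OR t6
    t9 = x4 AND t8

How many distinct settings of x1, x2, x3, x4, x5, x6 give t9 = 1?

t9 = x4 AND t8 must be 1, so both x4 = 1 and t8 = 1.
Enumerating the 64 input combinations, 14 give t9 = 1 and 50 give t9 = 0.

14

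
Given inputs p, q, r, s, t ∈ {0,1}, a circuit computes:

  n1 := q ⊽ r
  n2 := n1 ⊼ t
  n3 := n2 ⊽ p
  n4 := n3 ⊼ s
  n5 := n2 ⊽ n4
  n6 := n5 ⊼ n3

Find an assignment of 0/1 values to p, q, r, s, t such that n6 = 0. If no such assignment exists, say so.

n6 = n5 ⊼ n3 must be 0, so both n5 = 1 and n3 = 1.
n5 = n2 ⊽ n4 must be 1, so both n2 = 0 and n4 = 0.
n3 = n2 ⊽ p must be 1, so both n2 = 0 and p = 0.
Check with p=0, q=0, r=0, s=1, t=1:
n1 = q ⊽ r = 0 ⊽ 0 = 1
n2 = n1 ⊼ t = 1 ⊼ 1 = 0
n3 = n2 ⊽ p = 0 ⊽ 0 = 1
n4 = n3 ⊼ s = 1 ⊼ 1 = 0
n5 = n2 ⊽ n4 = 0 ⊽ 0 = 1
n6 = n5 ⊼ n3 = 1 ⊼ 1 = 0
So n6 = 0 as required.

p=0, q=0, r=0, s=1, t=1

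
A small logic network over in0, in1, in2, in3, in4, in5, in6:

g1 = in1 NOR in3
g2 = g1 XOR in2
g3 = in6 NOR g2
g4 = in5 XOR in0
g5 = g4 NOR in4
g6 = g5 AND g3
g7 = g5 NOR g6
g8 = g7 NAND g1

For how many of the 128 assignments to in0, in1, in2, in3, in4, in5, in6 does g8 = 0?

g8 = g7 NAND g1 must be 0, so both g7 = 1 and g1 = 1.
g7 = g5 NOR g6 must be 1, so both g5 = 0 and g6 = 0.
g1 = in1 NOR in3 must be 1, so both in1 = 0 and in3 = 0.
Enumerating the 128 input combinations, 24 give g8 = 0 and 104 give g8 = 1.

24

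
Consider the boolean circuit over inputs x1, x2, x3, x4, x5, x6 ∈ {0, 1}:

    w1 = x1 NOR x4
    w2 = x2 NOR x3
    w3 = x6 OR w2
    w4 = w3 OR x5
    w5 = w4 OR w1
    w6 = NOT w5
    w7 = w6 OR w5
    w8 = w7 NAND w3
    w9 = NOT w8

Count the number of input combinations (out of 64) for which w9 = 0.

w9 = NOT w8 must be 0, so w8 = 1.
w8 = w7 NAND w3 must be 1, so at least one of w7, w3 is 0.
Enumerating the 64 input combinations, 24 give w9 = 0 and 40 give w9 = 1.

24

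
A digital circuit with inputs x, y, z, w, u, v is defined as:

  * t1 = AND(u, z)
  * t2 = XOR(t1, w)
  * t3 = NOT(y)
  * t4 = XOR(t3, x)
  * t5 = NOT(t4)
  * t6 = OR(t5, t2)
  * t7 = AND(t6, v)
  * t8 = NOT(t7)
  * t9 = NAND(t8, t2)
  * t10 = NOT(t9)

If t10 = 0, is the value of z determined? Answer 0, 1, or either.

Both values of z occur among assignments with t10 = 0:
  z=0: x=0, y=0, z=0, w=0, u=0, v=0
  z=1: x=0, y=0, z=1, w=0, u=0, v=0

either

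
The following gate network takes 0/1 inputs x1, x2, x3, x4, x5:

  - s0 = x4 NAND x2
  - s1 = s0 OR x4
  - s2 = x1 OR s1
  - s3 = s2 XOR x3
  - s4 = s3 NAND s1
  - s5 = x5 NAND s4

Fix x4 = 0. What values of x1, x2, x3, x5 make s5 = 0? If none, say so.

x1=0, x2=0, x3=1, x5=1

s5 = x5 NAND s4 must be 0, so both x5 = 1 and s4 = 1.
s4 = s3 NAND s1 must be 1, so at least one of s3, s1 is 0.
Check with x4 = 0 and x1=0, x2=0, x3=1, x5=1:
s0 = x4 NAND x2 = 0 NAND 0 = 1
s1 = s0 OR x4 = 1 OR 0 = 1
s2 = x1 OR s1 = 0 OR 1 = 1
s3 = s2 XOR x3 = 1 XOR 1 = 0
s4 = s3 NAND s1 = 0 NAND 1 = 1
s5 = x5 NAND s4 = 1 NAND 1 = 0
So s5 = 0.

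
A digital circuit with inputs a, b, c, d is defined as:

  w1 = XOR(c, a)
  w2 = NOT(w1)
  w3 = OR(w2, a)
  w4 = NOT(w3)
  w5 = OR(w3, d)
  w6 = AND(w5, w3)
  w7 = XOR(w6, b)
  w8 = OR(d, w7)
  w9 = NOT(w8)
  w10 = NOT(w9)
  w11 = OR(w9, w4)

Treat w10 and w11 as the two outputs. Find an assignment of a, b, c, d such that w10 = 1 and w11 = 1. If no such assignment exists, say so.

a=0 b=1 c=1 d=0

Check with a=0 b=1 c=1 d=0:
w1 = XOR(c, a) = XOR(1, 0) = 1
w2 = NOT(w1) = NOT 1 = 0
w3 = OR(w2, a) = OR(0, 0) = 0
w4 = NOT(w3) = NOT 0 = 1
w5 = OR(w3, d) = OR(0, 0) = 0
w6 = AND(w5, w3) = AND(0, 0) = 0
w7 = XOR(w6, b) = XOR(0, 1) = 1
w8 = OR(d, w7) = OR(0, 1) = 1
w9 = NOT(w8) = NOT 1 = 0
w10 = NOT(w9) = NOT 0 = 1
w11 = OR(w9, w4) = OR(0, 1) = 1
So w10 = 1 and w11 = 1.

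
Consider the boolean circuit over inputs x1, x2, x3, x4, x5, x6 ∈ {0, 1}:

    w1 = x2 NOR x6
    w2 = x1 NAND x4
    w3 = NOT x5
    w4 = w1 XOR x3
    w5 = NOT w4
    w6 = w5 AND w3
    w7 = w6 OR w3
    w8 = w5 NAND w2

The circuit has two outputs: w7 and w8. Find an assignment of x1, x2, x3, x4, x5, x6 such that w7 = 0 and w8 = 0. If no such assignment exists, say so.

x1=0, x2=0, x3=1, x4=1, x5=1, x6=0

Check with x1=0, x2=0, x3=1, x4=1, x5=1, x6=0:
w1 = x2 NOR x6 = 0 NOR 0 = 1
w2 = x1 NAND x4 = 0 NAND 1 = 1
w3 = NOT x5 = NOT 1 = 0
w4 = w1 XOR x3 = 1 XOR 1 = 0
w5 = NOT w4 = NOT 0 = 1
w6 = w5 AND w3 = 1 AND 0 = 0
w7 = w6 OR w3 = 0 OR 0 = 0
w8 = w5 NAND w2 = 1 NAND 1 = 0
So w7 = 0 and w8 = 0.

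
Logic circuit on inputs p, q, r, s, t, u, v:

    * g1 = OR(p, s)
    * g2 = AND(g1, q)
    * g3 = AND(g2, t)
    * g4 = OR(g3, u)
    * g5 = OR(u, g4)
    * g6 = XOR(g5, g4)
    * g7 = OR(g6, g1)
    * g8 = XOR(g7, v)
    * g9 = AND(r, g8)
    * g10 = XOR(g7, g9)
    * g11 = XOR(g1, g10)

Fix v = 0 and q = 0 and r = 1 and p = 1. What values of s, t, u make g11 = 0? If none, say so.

no solution exists

With v = 0 and q = 0 and r = 1 and p = 1 fixed, none of the 8 settings of s, t, u give g11 = 0.
For example, with s=0, t=1, u=0:
g1 = OR(p, s) = OR(1, 0) = 1
g2 = AND(g1, q) = AND(1, 0) = 0
g3 = AND(g2, t) = AND(0, 1) = 0
g4 = OR(g3, u) = OR(0, 0) = 0
g5 = OR(u, g4) = OR(0, 0) = 0
g6 = XOR(g5, g4) = XOR(0, 0) = 0
g7 = OR(g6, g1) = OR(0, 1) = 1
g8 = XOR(g7, v) = XOR(1, 0) = 1
g9 = AND(r, g8) = AND(1, 1) = 1
g10 = XOR(g7, g9) = XOR(1, 1) = 0
g11 = XOR(g1, g10) = XOR(1, 0) = 1
giving g11 = 1 ≠ 0.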